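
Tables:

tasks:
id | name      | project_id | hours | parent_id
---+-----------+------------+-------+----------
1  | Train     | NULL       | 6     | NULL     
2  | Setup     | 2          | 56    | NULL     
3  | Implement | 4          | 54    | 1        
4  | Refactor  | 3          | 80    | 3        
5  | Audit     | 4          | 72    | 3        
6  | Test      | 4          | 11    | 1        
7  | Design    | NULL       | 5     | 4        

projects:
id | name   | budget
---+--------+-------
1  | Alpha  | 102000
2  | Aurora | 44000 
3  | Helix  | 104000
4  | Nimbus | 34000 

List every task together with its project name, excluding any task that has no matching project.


INNER JOIN keeps only tasks rows whose project_id matches an id in projects. Walk through each task:
  - task 1 (Train): project_id=NULL, no match -> dropped
  - task 2 (Setup): project_id=2 -> matches Aurora
  - task 3 (Implement): project_id=4 -> matches Nimbus
  - task 4 (Refactor): project_id=3 -> matches Helix
  - task 5 (Audit): project_id=4 -> matches Nimbus
  - task 6 (Test): project_id=4 -> matches Nimbus
  - task 7 (Design): project_id=NULL, no match -> dropped
So 2 of 7 rows are dropped.

SQL:
SELECT a.name, b.name AS project
FROM tasks a
INNER JOIN projects b ON a.project_id = b.id

Result:
name      | project
----------+--------
Setup     | Aurora 
Implement | Nimbus 
Refactor  | Helix  
Audit     | Nimbus 
Test      | Nimbus 


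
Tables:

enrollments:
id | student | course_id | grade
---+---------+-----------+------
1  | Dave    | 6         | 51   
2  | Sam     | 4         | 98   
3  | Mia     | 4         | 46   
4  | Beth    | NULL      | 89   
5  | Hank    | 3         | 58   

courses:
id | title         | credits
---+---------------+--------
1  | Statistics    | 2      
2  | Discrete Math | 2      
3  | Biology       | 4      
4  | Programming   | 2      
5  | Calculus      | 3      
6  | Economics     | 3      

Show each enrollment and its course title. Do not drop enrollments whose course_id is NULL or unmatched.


LEFT JOIN keeps every row from enrollments (the left table); where course_id has no match in courses, the course columns become NULL. Walk through each enrollment:
  - enrollment 1 (Dave): course_id=6 -> matches Economics
  - enrollment 2 (Sam): course_id=4 -> matches Programming
  - enrollment 3 (Mia): course_id=4 -> matches Programming
  - enrollment 4 (Beth): course_id=NULL, no match -> kept with NULL
  - enrollment 5 (Hank): course_id=3 -> matches Biology
All 5 rows appear; 1 has NULL course.

SQL:
SELECT a.student, b.title AS course
FROM enrollments a
LEFT JOIN courses b ON a.course_id = b.id

Result:
student | course     
--------+------------
Dave    | Economics  
Sam     | Programming
Mia     | Programming
Beth    | NULL       
Hank    | Biology    


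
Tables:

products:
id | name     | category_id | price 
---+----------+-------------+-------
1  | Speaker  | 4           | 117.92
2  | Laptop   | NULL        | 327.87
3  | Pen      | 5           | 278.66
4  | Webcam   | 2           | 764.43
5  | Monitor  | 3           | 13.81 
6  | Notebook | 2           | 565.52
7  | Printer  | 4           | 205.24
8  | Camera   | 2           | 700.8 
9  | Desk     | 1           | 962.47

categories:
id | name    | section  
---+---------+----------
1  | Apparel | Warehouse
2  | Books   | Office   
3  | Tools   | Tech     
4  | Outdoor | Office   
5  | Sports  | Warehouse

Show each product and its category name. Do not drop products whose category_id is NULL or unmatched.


LEFT JOIN keeps every row from products (the left table); where category_id has no match in categories, the category columns become NULL. Walk through each product:
  - product 1 (Speaker): category_id=4 -> matches Outdoor
  - product 2 (Laptop): category_id=NULL, no match -> kept with NULL
  - product 3 (Pen): category_id=5 -> matches Sports
  - product 4 (Webcam): category_id=2 -> matches Books
  - product 5 (Monitor): category_id=3 -> matches Tools
  - product 6 (Notebook): category_id=2 -> matches Books
  - product 7 (Printer): category_id=4 -> matches Outdoor
  - product 8 (Camera): category_id=2 -> matches Books
  - product 9 (Desk): category_id=1 -> matches Apparel
All 9 rows appear; 1 has NULL category.

SQL:
SELECT a.name, b.name AS category
FROM products a
LEFT JOIN categories b ON a.category_id = b.id

Result:
name     | category
---------+---------
Speaker  | Outdoor 
Laptop   | NULL    
Pen      | Sports  
Webcam   | Books   
Monitor  | Tools   
Notebook | Books   
Printer  | Outdoor 
Camera   | Books   
Desk     | Apparel 


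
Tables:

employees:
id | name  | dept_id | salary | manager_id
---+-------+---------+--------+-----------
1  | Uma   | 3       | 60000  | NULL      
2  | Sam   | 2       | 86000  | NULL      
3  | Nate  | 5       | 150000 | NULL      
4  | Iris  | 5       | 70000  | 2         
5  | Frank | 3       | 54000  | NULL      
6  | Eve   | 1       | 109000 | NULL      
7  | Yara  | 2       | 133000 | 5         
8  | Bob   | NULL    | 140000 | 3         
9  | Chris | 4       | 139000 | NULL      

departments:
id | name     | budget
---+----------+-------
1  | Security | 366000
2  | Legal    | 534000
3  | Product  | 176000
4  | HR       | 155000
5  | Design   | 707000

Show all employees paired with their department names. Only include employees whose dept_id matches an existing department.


INNER JOIN keeps only employees rows whose dept_id matches an id in departments. Walk through each employee:
  - employee 1 (Uma): dept_id=3 -> matches Product
  - employee 2 (Sam): dept_id=2 -> matches Legal
  - employee 3 (Nate): dept_id=5 -> matches Design
  - employee 4 (Iris): dept_id=5 -> matches Design
  - employee 5 (Frank): dept_id=3 -> matches Product
  - employee 6 (Eve): dept_id=1 -> matches Security
  - employee 7 (Yara): dept_id=2 -> matches Legal
  - employee 8 (Bob): dept_id=NULL, no match -> dropped
  - employee 9 (Chris): dept_id=4 -> matches HR
So 1 of 9 rows is dropped.

SQL:
SELECT a.name, b.name AS department
FROM employees a
INNER JOIN departments b ON a.dept_id = b.id

Result:
name  | department
------+-----------
Uma   | Product   
Sam   | Legal     
Nate  | Design    
Iris  | Design    
Frank | Product   
Eve   | Security  
Yara  | Legal     
Chris | HR        


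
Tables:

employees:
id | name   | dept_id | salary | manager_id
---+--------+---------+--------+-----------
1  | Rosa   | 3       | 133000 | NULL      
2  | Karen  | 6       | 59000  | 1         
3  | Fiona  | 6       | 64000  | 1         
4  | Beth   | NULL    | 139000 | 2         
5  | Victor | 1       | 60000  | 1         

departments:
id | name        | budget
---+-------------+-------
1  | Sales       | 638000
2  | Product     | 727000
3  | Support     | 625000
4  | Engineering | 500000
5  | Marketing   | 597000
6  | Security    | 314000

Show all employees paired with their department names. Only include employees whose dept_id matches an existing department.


INNER JOIN keeps only employees rows whose dept_id matches an id in departments. Walk through each employee:
  - employee 1 (Rosa): dept_id=3 -> matches Support
  - employee 2 (Karen): dept_id=6 -> matches Security
  - employee 3 (Fiona): dept_id=6 -> matches Security
  - employee 4 (Beth): dept_id=NULL, no match -> dropped
  - employee 5 (Victor): dept_id=1 -> matches Sales
So 1 of 5 rows is dropped.

SQL:
SELECT a.name, b.name AS department
FROM employees a
INNER JOIN departments b ON a.dept_id = b.id

Result:
name   | department
-------+-----------
Rosa   | Support   
Karen  | Security  
Fiona  | Security  
Victor | Sales     


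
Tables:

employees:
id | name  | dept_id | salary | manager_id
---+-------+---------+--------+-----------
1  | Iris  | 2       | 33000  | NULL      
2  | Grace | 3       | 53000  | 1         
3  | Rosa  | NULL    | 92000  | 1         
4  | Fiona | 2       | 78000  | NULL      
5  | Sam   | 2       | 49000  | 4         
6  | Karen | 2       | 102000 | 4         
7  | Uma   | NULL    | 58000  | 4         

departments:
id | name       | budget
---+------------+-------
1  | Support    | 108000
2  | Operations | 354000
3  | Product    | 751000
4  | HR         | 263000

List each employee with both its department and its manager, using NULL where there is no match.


Two LEFT JOINs from the same base table employees: one to departments via dept_id, one to employees itself via manager_id. Both are LEFT so every employee is preserved.
Match against departments:
  - employee 1 (Iris): dept_id=2 -> matches Operations
  - employee 2 (Grace): dept_id=3 -> matches Product
  - employee 3 (Rosa): dept_id=NULL, no match -> kept with NULL
  - employee 4 (Fiona): dept_id=2 -> matches Operations
  - employee 5 (Sam): dept_id=2 -> matches Operations
  - employee 6 (Karen): dept_id=2 -> matches Operations
  - employee 7 (Uma): dept_id=NULL, no match -> kept with NULL
Match against employees (self):
  - employee 1 (Iris): manager_id=NULL -> NULL
  - employee 2 (Grace): manager_id=1 -> Iris
  - employee 3 (Rosa): manager_id=1 -> Iris
  - employee 4 (Fiona): manager_id=NULL -> NULL
  - employee 5 (Sam): manager_id=4 -> Fiona
  - employee 6 (Karen): manager_id=4 -> Fiona
  - employee 7 (Uma): manager_id=4 -> Fiona

SQL:
SELECT a.name, b.name AS department, c.name AS manager
FROM employees a
LEFT JOIN departments b ON a.dept_id = b.id
LEFT JOIN employees c ON a.manager_id = c.id

Result:
name  | department | manager
------+------------+--------
Iris  | Operations | NULL   
Grace | Product    | Iris   
Rosa  | NULL       | Iris   
Fiona | Operations | NULL   
Sam   | Operations | Fiona  
Karen | Operations | Fiona  
Uma   | NULL       | Fiona  


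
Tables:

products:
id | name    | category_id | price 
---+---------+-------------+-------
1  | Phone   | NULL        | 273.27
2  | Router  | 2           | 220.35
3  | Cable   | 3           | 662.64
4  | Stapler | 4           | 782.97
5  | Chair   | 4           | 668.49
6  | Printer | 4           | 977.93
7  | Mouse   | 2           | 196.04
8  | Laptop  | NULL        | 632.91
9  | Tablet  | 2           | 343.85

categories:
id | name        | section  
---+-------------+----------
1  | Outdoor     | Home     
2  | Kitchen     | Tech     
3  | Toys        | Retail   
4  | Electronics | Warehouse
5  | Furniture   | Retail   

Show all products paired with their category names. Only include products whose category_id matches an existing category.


INNER JOIN keeps only products rows whose category_id matches an id in categories. Walk through each product:
  - product 1 (Phone): category_id=NULL, no match -> dropped
  - product 2 (Router): category_id=2 -> matches Kitchen
  - product 3 (Cable): category_id=3 -> matches Toys
  - product 4 (Stapler): category_id=4 -> matches Electronics
  - product 5 (Chair): category_id=4 -> matches Electronics
  - product 6 (Printer): category_id=4 -> matches Electronics
  - product 7 (Mouse): category_id=2 -> matches Kitchen
  - product 8 (Laptop): category_id=NULL, no match -> dropped
  - product 9 (Tablet): category_id=2 -> matches Kitchen
So 2 of 9 rows are dropped.

SQL:
SELECT a.name, b.name AS category
FROM products a
INNER JOIN categories b ON a.category_id = b.id

Result:
name    | category   
--------+------------
Router  | Kitchen    
Cable   | Toys       
Stapler | Electronics
Chair   | Electronics
Printer | Electronics
Mouse   | Kitchen    
Tablet  | Kitchen    


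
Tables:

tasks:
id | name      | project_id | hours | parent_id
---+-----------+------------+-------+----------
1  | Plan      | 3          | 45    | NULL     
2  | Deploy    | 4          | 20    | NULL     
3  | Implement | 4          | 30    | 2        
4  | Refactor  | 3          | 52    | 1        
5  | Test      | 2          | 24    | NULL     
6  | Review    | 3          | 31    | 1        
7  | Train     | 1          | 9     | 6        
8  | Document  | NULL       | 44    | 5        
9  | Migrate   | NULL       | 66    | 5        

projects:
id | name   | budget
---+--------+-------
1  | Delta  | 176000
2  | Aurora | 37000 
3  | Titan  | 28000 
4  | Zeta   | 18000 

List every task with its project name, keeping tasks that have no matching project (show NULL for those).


LEFT JOIN keeps every row from tasks (the left table); where project_id has no match in projects, the project columns become NULL. Walk through each task:
  - task 1 (Plan): project_id=3 -> matches Titan
  - task 2 (Deploy): project_id=4 -> matches Zeta
  - task 3 (Implement): project_id=4 -> matches Zeta
  - task 4 (Refactor): project_id=3 -> matches Titan
  - task 5 (Test): project_id=2 -> matches Aurora
  - task 6 (Review): project_id=3 -> matches Titan
  - task 7 (Train): project_id=1 -> matches Delta
  - task 8 (Document): project_id=NULL, no match -> kept with NULL
  - task 9 (Migrate): project_id=NULL, no match -> kept with NULL
All 9 rows appear; 2 have NULL project.

SQL:
SELECT a.name, b.name AS project
FROM tasks a
LEFT JOIN projects b ON a.project_id = b.id

Result:
name      | project
----------+--------
Plan      | Titan  
Deploy    | Zeta   
Implement | Zeta   
Refactor  | Titan  
Test      | Aurora 
Review    | Titan  
Train     | Delta  
Document  | NULL   
Migrate   | NULL   


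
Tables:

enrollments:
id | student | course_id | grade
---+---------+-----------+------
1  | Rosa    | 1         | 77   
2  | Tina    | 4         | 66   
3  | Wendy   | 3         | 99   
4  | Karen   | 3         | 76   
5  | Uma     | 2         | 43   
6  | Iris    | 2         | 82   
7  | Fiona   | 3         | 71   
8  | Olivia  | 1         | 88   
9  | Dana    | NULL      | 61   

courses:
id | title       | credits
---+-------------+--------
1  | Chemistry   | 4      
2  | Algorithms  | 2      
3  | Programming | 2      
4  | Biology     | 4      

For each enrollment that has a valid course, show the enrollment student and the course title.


INNER JOIN keeps only enrollments rows whose course_id matches an id in courses. Walk through each enrollment:
  - enrollment 1 (Rosa): course_id=1 -> matches Chemistry
  - enrollment 2 (Tina): course_id=4 -> matches Biology
  - enrollment 3 (Wendy): course_id=3 -> matches Programming
  - enrollment 4 (Karen): course_id=3 -> matches Programming
  - enrollment 5 (Uma): course_id=2 -> matches Algorithms
  - enrollment 6 (Iris): course_id=2 -> matches Algorithms
  - enrollment 7 (Fiona): course_id=3 -> matches Programming
  - enrollment 8 (Olivia): course_id=1 -> matches Chemistry
  - enrollment 9 (Dana): course_id=NULL, no match -> dropped
So 1 of 9 rows is dropped.

SQL:
SELECT a.student, b.title AS course
FROM enrollments a
INNER JOIN courses b ON a.course_id = b.id

Result:
student | course     
--------+------------
Rosa    | Chemistry  
Tina    | Biology    
Wendy   | Programming
Karen   | Programming
Uma     | Algorithms 
Iris    | Algorithms 
Fiona   | Programming
Olivia  | Chemistry  


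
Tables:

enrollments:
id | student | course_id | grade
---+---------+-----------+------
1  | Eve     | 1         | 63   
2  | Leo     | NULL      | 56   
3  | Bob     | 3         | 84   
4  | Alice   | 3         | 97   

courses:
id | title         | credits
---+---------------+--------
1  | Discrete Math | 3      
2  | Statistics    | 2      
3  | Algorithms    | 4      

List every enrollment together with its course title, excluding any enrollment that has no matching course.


INNER JOIN keeps only enrollments rows whose course_id matches an id in courses. Walk through each enrollment:
  - enrollment 1 (Eve): course_id=1 -> matches Discrete Math
  - enrollment 2 (Leo): course_id=NULL, no match -> dropped
  - enrollment 3 (Bob): course_id=3 -> matches Algorithms
  - enrollment 4 (Alice): course_id=3 -> matches Algorithms
So 1 of 4 rows is dropped.

SQL:
SELECT a.student, b.title AS course
FROM enrollments a
INNER JOIN courses b ON a.course_id = b.id

Result:
student | course       
--------+--------------
Eve     | Discrete Math
Bob     | Algorithms   
Alice   | Algorithms   


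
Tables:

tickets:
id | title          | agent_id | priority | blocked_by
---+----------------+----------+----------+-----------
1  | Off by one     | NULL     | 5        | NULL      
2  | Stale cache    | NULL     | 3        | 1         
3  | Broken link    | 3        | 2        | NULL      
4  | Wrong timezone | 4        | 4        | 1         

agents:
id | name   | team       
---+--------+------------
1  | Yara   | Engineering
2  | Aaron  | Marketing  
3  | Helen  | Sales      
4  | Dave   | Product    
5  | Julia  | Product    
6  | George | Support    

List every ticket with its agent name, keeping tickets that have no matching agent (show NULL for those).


LEFT JOIN keeps every row from tickets (the left table); where agent_id has no match in agents, the agent columns become NULL. Walk through each ticket:
  - ticket 1 (Off by one): agent_id=NULL, no match -> kept with NULL
  - ticket 2 (Stale cache): agent_id=NULL, no match -> kept with NULL
  - ticket 3 (Broken link): agent_id=3 -> matches Helen
  - ticket 4 (Wrong timezone): agent_id=4 -> matches Dave
All 4 rows appear; 2 have NULL agent.

SQL:
SELECT a.title, b.name AS agent
FROM tickets a
LEFT JOIN agents b ON a.agent_id = b.id

Result:
title          | agent
---------------+------
Off by one     | NULL 
Stale cache    | NULL 
Broken link    | Helen
Wrong timezone | Dave 


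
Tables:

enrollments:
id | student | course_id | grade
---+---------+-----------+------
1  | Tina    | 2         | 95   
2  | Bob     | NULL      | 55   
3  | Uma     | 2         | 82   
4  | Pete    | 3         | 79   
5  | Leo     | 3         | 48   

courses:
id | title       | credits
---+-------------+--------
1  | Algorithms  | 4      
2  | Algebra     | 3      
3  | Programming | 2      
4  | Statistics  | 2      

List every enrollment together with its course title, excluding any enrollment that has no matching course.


INNER JOIN keeps only enrollments rows whose course_id matches an id in courses. Walk through each enrollment:
  - enrollment 1 (Tina): course_id=2 -> matches Algebra
  - enrollment 2 (Bob): course_id=NULL, no match -> dropped
  - enrollment 3 (Uma): course_id=2 -> matches Algebra
  - enrollment 4 (Pete): course_id=3 -> matches Programming
  - enrollment 5 (Leo): course_id=3 -> matches Programming
So 1 of 5 rows is dropped.

SQL:
SELECT a.student, b.title AS course
FROM enrollments a
INNER JOIN courses b ON a.course_id = b.id

Result:
student | course     
--------+------------
Tina    | Algebra    
Uma     | Algebra    
Pete    | Programming
Leo     | Programming


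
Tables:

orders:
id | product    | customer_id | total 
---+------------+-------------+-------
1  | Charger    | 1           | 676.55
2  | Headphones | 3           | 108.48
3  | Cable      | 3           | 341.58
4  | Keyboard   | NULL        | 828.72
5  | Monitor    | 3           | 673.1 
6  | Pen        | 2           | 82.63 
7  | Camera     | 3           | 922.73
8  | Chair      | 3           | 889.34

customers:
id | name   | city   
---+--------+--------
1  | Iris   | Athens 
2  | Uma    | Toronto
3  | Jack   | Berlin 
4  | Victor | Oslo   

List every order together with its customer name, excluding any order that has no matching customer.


INNER JOIN keeps only orders rows whose customer_id matches an id in customers. Walk through each order:
  - order 1 (Charger): customer_id=1 -> matches Iris
  - order 2 (Headphones): customer_id=3 -> matches Jack
  - order 3 (Cable): customer_id=3 -> matches Jack
  - order 4 (Keyboard): customer_id=NULL, no match -> dropped
  - order 5 (Monitor): customer_id=3 -> matches Jack
  - order 6 (Pen): customer_id=2 -> matches Uma
  - order 7 (Camera): customer_id=3 -> matches Jack
  - order 8 (Chair): customer_id=3 -> matches Jack
So 1 of 8 rows is dropped.

SQL:
SELECT a.product, b.name AS customer
FROM orders a
INNER JOIN customers b ON a.customer_id = b.id

Result:
product    | customer
-----------+---------
Charger    | Iris    
Headphones | Jack    
Cable      | Jack    
Monitor    | Jack    
Pen        | Uma     
Camera     | Jack    
Chair      | Jack    


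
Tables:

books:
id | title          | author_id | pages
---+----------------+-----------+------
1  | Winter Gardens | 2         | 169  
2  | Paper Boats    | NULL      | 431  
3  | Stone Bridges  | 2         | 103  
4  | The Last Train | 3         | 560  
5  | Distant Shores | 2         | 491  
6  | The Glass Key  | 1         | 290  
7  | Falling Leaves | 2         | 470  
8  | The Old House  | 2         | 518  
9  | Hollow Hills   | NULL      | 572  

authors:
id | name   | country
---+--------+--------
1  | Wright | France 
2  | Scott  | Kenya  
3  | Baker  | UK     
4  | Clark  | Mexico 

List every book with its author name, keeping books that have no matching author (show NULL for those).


LEFT JOIN keeps every row from books (the left table); where author_id has no match in authors, the author columns become NULL. Walk through each book:
  - book 1 (Winter Gardens): author_id=2 -> matches Scott
  - book 2 (Paper Boats): author_id=NULL, no match -> kept with NULL
  - book 3 (Stone Bridges): author_id=2 -> matches Scott
  - book 4 (The Last Train): author_id=3 -> matches Baker
  - book 5 (Distant Shores): author_id=2 -> matches Scott
  - book 6 (The Glass Key): author_id=1 -> matches Wright
  - book 7 (Falling Leaves): author_id=2 -> matches Scott
  - book 8 (The Old House): author_id=2 -> matches Scott
  - book 9 (Hollow Hills): author_id=NULL, no match -> kept with NULL
All 9 rows appear; 2 have NULL author.

SQL:
SELECT a.title, b.name AS author
FROM books a
LEFT JOIN authors b ON a.author_id = b.id

Result:
title          | author
---------------+-------
Winter Gardens | Scott 
Paper Boats    | NULL  
Stone Bridges  | Scott 
The Last Train | Baker 
Distant Shores | Scott 
The Glass Key  | Wright
Falling Leaves | Scott 
The Old House  | Scott 
Hollow Hills   | NULL  


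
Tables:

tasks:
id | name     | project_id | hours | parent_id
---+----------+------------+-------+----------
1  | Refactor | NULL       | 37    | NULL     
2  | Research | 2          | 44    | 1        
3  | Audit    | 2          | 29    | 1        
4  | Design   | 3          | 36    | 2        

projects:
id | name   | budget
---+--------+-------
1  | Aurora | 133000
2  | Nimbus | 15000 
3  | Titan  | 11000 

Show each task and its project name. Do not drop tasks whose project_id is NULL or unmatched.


LEFT JOIN keeps every row from tasks (the left table); where project_id has no match in projects, the project columns become NULL. Walk through each task:
  - task 1 (Refactor): project_id=NULL, no match -> kept with NULL
  - task 2 (Research): project_id=2 -> matches Nimbus
  - task 3 (Audit): project_id=2 -> matches Nimbus
  - task 4 (Design): project_id=3 -> matches Titan
All 4 rows appear; 1 has NULL project.

SQL:
SELECT a.name, b.name AS project
FROM tasks a
LEFT JOIN projects b ON a.project_id = b.id

Result:
name     | project
---------+--------
Refactor | NULL   
Research | Nimbus 
Audit    | Nimbus 
Design   | Titan  


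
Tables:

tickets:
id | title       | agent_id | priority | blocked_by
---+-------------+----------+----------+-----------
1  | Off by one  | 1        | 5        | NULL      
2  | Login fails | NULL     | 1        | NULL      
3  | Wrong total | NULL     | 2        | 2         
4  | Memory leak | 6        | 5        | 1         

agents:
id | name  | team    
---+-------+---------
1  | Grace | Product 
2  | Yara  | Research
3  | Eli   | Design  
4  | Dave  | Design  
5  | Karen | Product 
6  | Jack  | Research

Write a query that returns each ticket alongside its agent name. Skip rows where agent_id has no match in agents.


INNER JOIN keeps only tickets rows whose agent_id matches an id in agents. Walk through each ticket:
  - ticket 1 (Off by one): agent_id=1 -> matches Grace
  - ticket 2 (Login fails): agent_id=NULL, no match -> dropped
  - ticket 3 (Wrong total): agent_id=NULL, no match -> dropped
  - ticket 4 (Memory leak): agent_id=6 -> matches Jack
So 2 of 4 rows are dropped.

SQL:
SELECT a.title, b.name AS agent
FROM tickets a
INNER JOIN agents b ON a.agent_id = b.id

Result:
title       | agent
------------+------
Off by one  | Grace
Memory leak | Jack 


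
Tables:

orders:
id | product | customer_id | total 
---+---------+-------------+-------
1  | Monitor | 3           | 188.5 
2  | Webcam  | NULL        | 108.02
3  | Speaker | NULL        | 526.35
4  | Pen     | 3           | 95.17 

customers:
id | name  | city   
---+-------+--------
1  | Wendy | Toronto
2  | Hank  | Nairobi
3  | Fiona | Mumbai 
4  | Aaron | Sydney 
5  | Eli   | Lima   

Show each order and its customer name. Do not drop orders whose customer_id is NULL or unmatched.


LEFT JOIN keeps every row from orders (the left table); where customer_id has no match in customers, the customer columns become NULL. Walk through each order:
  - order 1 (Monitor): customer_id=3 -> matches Fiona
  - order 2 (Webcam): customer_id=NULL, no match -> kept with NULL
  - order 3 (Speaker): customer_id=NULL, no match -> kept with NULL
  - order 4 (Pen): customer_id=3 -> matches Fiona
All 4 rows appear; 2 have NULL customer.

SQL:
SELECT a.product, b.name AS customer
FROM orders a
LEFT JOIN customers b ON a.customer_id = b.id

Result:
product | customer
--------+---------
Monitor | Fiona   
Webcam  | NULL    
Speaker | NULL    
Pen     | Fiona   


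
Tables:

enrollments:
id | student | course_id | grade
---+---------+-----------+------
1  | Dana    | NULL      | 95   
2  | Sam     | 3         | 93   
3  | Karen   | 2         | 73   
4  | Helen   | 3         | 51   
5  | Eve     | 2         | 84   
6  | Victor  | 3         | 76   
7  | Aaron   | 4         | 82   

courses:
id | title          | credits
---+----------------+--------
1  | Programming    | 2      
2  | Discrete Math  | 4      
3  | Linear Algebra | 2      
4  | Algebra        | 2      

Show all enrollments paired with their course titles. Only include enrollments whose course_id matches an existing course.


INNER JOIN keeps only enrollments rows whose course_id matches an id in courses. Walk through each enrollment:
  - enrollment 1 (Dana): course_id=NULL, no match -> dropped
  - enrollment 2 (Sam): course_id=3 -> matches Linear Algebra
  - enrollment 3 (Karen): course_id=2 -> matches Discrete Math
  - enrollment 4 (Helen): course_id=3 -> matches Linear Algebra
  - enrollment 5 (Eve): course_id=2 -> matches Discrete Math
  - enrollment 6 (Victor): course_id=3 -> matches Linear Algebra
  - enrollment 7 (Aaron): course_id=4 -> matches Algebra
So 1 of 7 rows is dropped.

SQL:
SELECT a.student, b.title AS course
FROM enrollments a
INNER JOIN courses b ON a.course_id = b.id

Result:
student | course        
--------+---------------
Sam     | Linear Algebra
Karen   | Discrete Math 
Helen   | Linear Algebra
Eve     | Discrete Math 
Victor  | Linear Algebra
Aaron   | Algebra       


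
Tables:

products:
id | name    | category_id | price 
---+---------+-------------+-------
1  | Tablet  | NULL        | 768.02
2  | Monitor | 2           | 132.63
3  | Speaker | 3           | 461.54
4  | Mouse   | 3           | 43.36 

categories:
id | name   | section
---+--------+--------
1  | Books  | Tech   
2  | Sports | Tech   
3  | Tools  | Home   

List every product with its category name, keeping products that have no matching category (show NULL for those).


LEFT JOIN keeps every row from products (the left table); where category_id has no match in categories, the category columns become NULL. Walk through each product:
  - product 1 (Tablet): category_id=NULL, no match -> kept with NULL
  - product 2 (Monitor): category_id=2 -> matches Sports
  - product 3 (Speaker): category_id=3 -> matches Tools
  - product 4 (Mouse): category_id=3 -> matches Tools
All 4 rows appear; 1 has NULL category.

SQL:
SELECT a.name, b.name AS category
FROM products a
LEFT JOIN categories b ON a.category_id = b.id

Result:
name    | category
--------+---------
Tablet  | NULL    
Monitor | Sports  
Speaker | Tools   
Mouse   | Tools   


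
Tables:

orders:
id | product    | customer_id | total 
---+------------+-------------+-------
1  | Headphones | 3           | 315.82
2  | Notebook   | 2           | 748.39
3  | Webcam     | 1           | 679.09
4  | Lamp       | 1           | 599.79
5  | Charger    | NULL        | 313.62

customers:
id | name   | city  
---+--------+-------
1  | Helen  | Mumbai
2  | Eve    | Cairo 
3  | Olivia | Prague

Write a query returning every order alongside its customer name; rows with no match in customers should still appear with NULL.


LEFT JOIN keeps every row from orders (the left table); where customer_id has no match in customers, the customer columns become NULL. Walk through each order:
  - order 1 (Headphones): customer_id=3 -> matches Olivia
  - order 2 (Notebook): customer_id=2 -> matches Eve
  - order 3 (Webcam): customer_id=1 -> matches Helen
  - order 4 (Lamp): customer_id=1 -> matches Helen
  - order 5 (Charger): customer_id=NULL, no match -> kept with NULL
All 5 rows appear; 1 has NULL customer.

SQL:
SELECT a.product, b.name AS customer
FROM orders a
LEFT JOIN customers b ON a.customer_id = b.id

Result:
product    | customer
-----------+---------
Headphones | Olivia  
Notebook   | Eve     
Webcam     | Helen   
Lamp       | Helen   
Charger    | NULL    


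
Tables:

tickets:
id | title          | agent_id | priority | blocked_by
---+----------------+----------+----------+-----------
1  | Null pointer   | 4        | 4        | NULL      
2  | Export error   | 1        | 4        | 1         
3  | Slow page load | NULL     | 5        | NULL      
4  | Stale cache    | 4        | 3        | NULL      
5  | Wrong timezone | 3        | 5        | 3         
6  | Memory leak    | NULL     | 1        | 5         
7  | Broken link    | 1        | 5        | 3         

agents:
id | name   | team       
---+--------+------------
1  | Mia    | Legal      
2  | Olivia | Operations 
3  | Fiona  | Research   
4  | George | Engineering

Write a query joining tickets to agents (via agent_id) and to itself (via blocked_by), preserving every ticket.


Two LEFT JOINs from the same base table tickets: one to agents via agent_id, one to tickets itself via blocked_by. Both are LEFT so every ticket is preserved.
Match against agents:
  - ticket 1 (Null pointer): agent_id=4 -> matches George
  - ticket 2 (Export error): agent_id=1 -> matches Mia
  - ticket 3 (Slow page load): agent_id=NULL, no match -> kept with NULL
  - ticket 4 (Stale cache): agent_id=4 -> matches George
  - ticket 5 (Wrong timezone): agent_id=3 -> matches Fiona
  - ticket 6 (Memory leak): agent_id=NULL, no match -> kept with NULL
  - ticket 7 (Broken link): agent_id=1 -> matches Mia
Match against tickets (self):
  - ticket 1 (Null pointer): blocked_by=NULL -> NULL
  - ticket 2 (Export error): blocked_by=1 -> Null pointer
  - ticket 3 (Slow page load): blocked_by=NULL -> NULL
  - ticket 4 (Stale cache): blocked_by=NULL -> NULL
  - ticket 5 (Wrong timezone): blocked_by=3 -> Slow page load
  - ticket 6 (Memory leak): blocked_by=5 -> Wrong timezone
  - ticket 7 (Broken link): blocked_by=3 -> Slow page load

SQL:
SELECT a.title, b.name AS agent, c.title AS blocked_by
FROM tickets a
LEFT JOIN agents b ON a.agent_id = b.id
LEFT JOIN tickets c ON a.blocked_by = c.id

Result:
title          | agent  | blocked_by    
---------------+--------+---------------
Null pointer   | George | NULL          
Export error   | Mia    | Null pointer  
Slow page load | NULL   | NULL          
Stale cache    | George | NULL          
Wrong timezone | Fiona  | Slow page load
Memory leak    | NULL   | Wrong timezone
Broken link    | Mia    | Slow page load


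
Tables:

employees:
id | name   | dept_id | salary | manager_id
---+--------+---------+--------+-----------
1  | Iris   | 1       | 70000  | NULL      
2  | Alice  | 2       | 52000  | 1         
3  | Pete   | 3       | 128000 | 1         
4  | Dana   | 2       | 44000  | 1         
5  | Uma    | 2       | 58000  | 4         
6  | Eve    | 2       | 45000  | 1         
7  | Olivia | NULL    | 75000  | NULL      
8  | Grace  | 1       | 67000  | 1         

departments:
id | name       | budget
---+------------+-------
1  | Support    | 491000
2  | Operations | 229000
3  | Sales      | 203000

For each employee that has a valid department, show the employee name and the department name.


INNER JOIN keeps only employees rows whose dept_id matches an id in departments. Walk through each employee:
  - employee 1 (Iris): dept_id=1 -> matches Support
  - employee 2 (Alice): dept_id=2 -> matches Operations
  - employee 3 (Pete): dept_id=3 -> matches Sales
  - employee 4 (Dana): dept_id=2 -> matches Operations
  - employee 5 (Uma): dept_id=2 -> matches Operations
  - employee 6 (Eve): dept_id=2 -> matches Operations
  - employee 7 (Olivia): dept_id=NULL, no match -> dropped
  - employee 8 (Grace): dept_id=1 -> matches Support
So 1 of 8 rows is dropped.

SQL:
SELECT a.name, b.name AS department
FROM employees a
INNER JOIN departments b ON a.dept_id = b.id

Result:
name  | department
------+-----------
Iris  | Support   
Alice | Operations
Pete  | Sales     
Dana  | Operations
Uma   | Operations
Eve   | Operations
Grace | Support   


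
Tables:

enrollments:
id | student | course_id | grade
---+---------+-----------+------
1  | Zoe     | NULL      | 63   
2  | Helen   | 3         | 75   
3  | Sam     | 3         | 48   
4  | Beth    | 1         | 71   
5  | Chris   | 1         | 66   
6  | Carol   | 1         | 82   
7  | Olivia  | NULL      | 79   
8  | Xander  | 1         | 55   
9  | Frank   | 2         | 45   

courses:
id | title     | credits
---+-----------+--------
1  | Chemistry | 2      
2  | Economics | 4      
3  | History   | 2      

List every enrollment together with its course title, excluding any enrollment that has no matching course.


INNER JOIN keeps only enrollments rows whose course_id matches an id in courses. Walk through each enrollment:
  - enrollment 1 (Zoe): course_id=NULL, no match -> dropped
  - enrollment 2 (Helen): course_id=3 -> matches History
  - enrollment 3 (Sam): course_id=3 -> matches History
  - enrollment 4 (Beth): course_id=1 -> matches Chemistry
  - enrollment 5 (Chris): course_id=1 -> matches Chemistry
  - enrollment 6 (Carol): course_id=1 -> matches Chemistry
  - enrollment 7 (Olivia): course_id=NULL, no match -> dropped
  - enrollment 8 (Xander): course_id=1 -> matches Chemistry
  - enrollment 9 (Frank): course_id=2 -> matches Economics
So 2 of 9 rows are dropped.

SQL:
SELECT a.student, b.title AS course
FROM enrollments a
INNER JOIN courses b ON a.course_id = b.id

Result:
student | course   
--------+----------
Helen   | History  
Sam     | History  
Beth    | Chemistry
Chris   | Chemistry
Carol   | Chemistry
Xander  | Chemistry
Frank   | Economics


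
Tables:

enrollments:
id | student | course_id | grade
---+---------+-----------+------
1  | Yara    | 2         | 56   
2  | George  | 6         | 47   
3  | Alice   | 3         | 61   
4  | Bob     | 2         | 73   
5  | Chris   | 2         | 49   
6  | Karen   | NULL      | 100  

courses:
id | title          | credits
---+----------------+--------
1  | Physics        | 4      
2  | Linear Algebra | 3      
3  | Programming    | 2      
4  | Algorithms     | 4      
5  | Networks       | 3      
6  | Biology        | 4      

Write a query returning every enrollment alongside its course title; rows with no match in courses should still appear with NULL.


LEFT JOIN keeps every row from enrollments (the left table); where course_id has no match in courses, the course columns become NULL. Walk through each enrollment:
  - enrollment 1 (Yara): course_id=2 -> matches Linear Algebra
  - enrollment 2 (George): course_id=6 -> matches Biology
  - enrollment 3 (Alice): course_id=3 -> matches Programming
  - enrollment 4 (Bob): course_id=2 -> matches Linear Algebra
  - enrollment 5 (Chris): course_id=2 -> matches Linear Algebra
  - enrollment 6 (Karen): course_id=NULL, no match -> kept with NULL
All 6 rows appear; 1 has NULL course.

SQL:
SELECT a.student, b.title AS course
FROM enrollments a
LEFT JOIN courses b ON a.course_id = b.id

Result:
student | course        
--------+---------------
Yara    | Linear Algebra
George  | Biology       
Alice   | Programming   
Bob     | Linear Algebra
Chris   | Linear Algebra
Karen   | NULL          


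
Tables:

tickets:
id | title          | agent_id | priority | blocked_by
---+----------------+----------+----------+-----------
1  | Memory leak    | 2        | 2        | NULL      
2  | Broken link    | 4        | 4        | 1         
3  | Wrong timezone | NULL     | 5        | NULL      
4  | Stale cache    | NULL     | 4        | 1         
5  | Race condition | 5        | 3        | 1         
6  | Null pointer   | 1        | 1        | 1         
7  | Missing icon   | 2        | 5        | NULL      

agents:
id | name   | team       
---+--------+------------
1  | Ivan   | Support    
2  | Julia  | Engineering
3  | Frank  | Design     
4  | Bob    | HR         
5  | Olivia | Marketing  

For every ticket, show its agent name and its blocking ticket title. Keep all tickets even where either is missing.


Two LEFT JOINs from the same base table tickets: one to agents via agent_id, one to tickets itself via blocked_by. Both are LEFT so every ticket is preserved.
Match against agents:
  - ticket 1 (Memory leak): agent_id=2 -> matches Julia
  - ticket 2 (Broken link): agent_id=4 -> matches Bob
  - ticket 3 (Wrong timezone): agent_id=NULL, no match -> kept with NULL
  - ticket 4 (Stale cache): agent_id=NULL, no match -> kept with NULL
  - ticket 5 (Race condition): agent_id=5 -> matches Olivia
  - ticket 6 (Null pointer): agent_id=1 -> matches Ivan
  - ticket 7 (Missing icon): agent_id=2 -> matches Julia
Match against tickets (self):
  - ticket 1 (Memory leak): blocked_by=NULL -> NULL
  - ticket 2 (Broken link): blocked_by=1 -> Memory leak
  - ticket 3 (Wrong timezone): blocked_by=NULL -> NULL
  - ticket 4 (Stale cache): blocked_by=1 -> Memory leak
  - ticket 5 (Race condition): blocked_by=1 -> Memory leak
  - ticket 6 (Null pointer): blocked_by=1 -> Memory leak
  - ticket 7 (Missing icon): blocked_by=NULL -> NULL

SQL:
SELECT a.title, b.name AS agent, c.title AS blocked_by
FROM tickets a
LEFT JOIN agents b ON a.agent_id = b.id
LEFT JOIN tickets c ON a.blocked_by = c.id

Result:
title          | agent  | blocked_by 
---------------+--------+------------
Memory leak    | Julia  | NULL       
Broken link    | Bob    | Memory leak
Wrong timezone | NULL   | NULL       
Stale cache    | NULL   | Memory leak
Race condition | Olivia | Memory leak
Null pointer   | Ivan   | Memory leak
Missing icon   | Julia  | NULL       


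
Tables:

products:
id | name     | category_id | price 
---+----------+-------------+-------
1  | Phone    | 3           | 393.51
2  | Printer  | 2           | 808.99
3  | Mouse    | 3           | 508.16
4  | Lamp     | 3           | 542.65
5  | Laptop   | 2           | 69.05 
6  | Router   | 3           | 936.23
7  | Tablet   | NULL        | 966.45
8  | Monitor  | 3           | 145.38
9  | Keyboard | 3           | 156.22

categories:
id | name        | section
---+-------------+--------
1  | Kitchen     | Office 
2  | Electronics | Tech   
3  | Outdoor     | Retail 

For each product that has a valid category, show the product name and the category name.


INNER JOIN keeps only products rows whose category_id matches an id in categories. Walk through each product:
  - product 1 (Phone): category_id=3 -> matches Outdoor
  - product 2 (Printer): category_id=2 -> matches Electronics
  - product 3 (Mouse): category_id=3 -> matches Outdoor
  - product 4 (Lamp): category_id=3 -> matches Outdoor
  - product 5 (Laptop): category_id=2 -> matches Electronics
  - product 6 (Router): category_id=3 -> matches Outdoor
  - product 7 (Tablet): category_id=NULL, no match -> dropped
  - product 8 (Monitor): category_id=3 -> matches Outdoor
  - product 9 (Keyboard): category_id=3 -> matches Outdoor
So 1 of 9 rows is dropped.

SQL:
SELECT a.name, b.name AS category
FROM products a
INNER JOIN categories b ON a.category_id = b.id

Result:
name     | category   
---------+------------
Phone    | Outdoor    
Printer  | Electronics
Mouse    | Outdoor    
Lamp     | Outdoor    
Laptop   | Electronics
Router   | Outdoor    
Monitor  | Outdoor    
Keyboard | Outdoor    


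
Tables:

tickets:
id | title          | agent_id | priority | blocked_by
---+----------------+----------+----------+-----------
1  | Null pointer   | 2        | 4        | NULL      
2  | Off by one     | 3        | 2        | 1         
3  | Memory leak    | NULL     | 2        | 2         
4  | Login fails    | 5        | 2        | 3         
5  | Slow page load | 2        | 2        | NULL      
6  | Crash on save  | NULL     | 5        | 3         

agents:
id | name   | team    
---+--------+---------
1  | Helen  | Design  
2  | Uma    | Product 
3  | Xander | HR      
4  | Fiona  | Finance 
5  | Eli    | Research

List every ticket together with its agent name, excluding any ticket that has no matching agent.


INNER JOIN keeps only tickets rows whose agent_id matches an id in agents. Walk through each ticket:
  - ticket 1 (Null pointer): agent_id=2 -> matches Uma
  - ticket 2 (Off by one): agent_id=3 -> matches Xander
  - ticket 3 (Memory leak): agent_id=NULL, no match -> dropped
  - ticket 4 (Login fails): agent_id=5 -> matches Eli
  - ticket 5 (Slow page load): agent_id=2 -> matches Uma
  - ticket 6 (Crash on save): agent_id=NULL, no match -> dropped
So 2 of 6 rows are dropped.

SQL:
SELECT a.title, b.name AS agent
FROM tickets a
INNER JOIN agents b ON a.agent_id = b.id

Result:
title          | agent 
---------------+-------
Null pointer   | Uma   
Off by one     | Xander
Login fails    | Eli   
Slow page load | Uma   
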